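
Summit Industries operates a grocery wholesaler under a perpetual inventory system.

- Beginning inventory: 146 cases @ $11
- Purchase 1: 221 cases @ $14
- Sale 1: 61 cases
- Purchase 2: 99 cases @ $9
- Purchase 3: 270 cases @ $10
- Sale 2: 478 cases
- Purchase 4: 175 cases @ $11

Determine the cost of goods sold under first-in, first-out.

COGS = $6,321

Sale 1 (61) [FIFO — oldest first]: 61 @ $11 = $671
Sale 2 (478) [FIFO — oldest first]: 85 @ $11 + 221 @ $14 + 99 @ $9 + 73 @ $10 = $5,650
Total COGS = $671 + $5,650 = $6,321
Ending inventory: 197 @ $10 + 175 @ $11 = $3,895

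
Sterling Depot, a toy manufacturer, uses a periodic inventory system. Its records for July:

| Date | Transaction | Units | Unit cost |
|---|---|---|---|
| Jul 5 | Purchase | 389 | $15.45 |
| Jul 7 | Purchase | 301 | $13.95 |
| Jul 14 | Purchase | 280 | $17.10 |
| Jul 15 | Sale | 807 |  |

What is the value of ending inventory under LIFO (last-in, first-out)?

Ending inventory = $2,518.35

Jul 15, 807 sold [LIFO — newest first]: 280 @ $17.10 + 301 @ $13.95 + 226 @ $15.45 = $12,478.65
Ending inventory: 163 @ $15.45 = $2,518.35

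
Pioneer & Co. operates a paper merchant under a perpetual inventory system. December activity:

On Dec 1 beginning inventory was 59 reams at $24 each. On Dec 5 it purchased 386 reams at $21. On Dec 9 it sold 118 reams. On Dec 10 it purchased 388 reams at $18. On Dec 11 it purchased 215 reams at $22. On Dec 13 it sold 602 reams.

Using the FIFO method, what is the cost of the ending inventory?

Ending inventory = $6,764

Dec 9, 118 sold [FIFO — oldest first]: 59 @ $24 + 59 @ $21 = $2,655
Dec 13, 602 sold [FIFO — oldest first]: 327 @ $21 + 275 @ $18 = $11,817
Total COGS = $2,655 + $11,817 = $14,472
Ending inventory: 113 @ $18 + 215 @ $22 = $6,764
Check: goods available $21,236 = COGS $14,472 + ending $6,764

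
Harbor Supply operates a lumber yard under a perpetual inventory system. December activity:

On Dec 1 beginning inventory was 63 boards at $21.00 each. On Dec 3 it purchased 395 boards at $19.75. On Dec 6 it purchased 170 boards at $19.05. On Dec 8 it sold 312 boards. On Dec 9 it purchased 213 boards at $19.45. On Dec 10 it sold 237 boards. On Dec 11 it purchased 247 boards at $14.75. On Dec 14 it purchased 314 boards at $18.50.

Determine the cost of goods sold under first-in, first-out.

COGS = $10,857.80

Dec 8, 312 sold [FIFO — oldest first]: 63 @ $21.00 + 249 @ $19.75 = $6,240.75
Dec 10, 237 sold [FIFO — oldest first]: 146 @ $19.75 + 91 @ $19.05 = $4,617.05
Total COGS = $6,240.75 + $4,617.05 = $10,857.80
Ending inventory: 79 @ $19.05 + 213 @ $19.45 + 247 @ $14.75 + 314 @ $18.50 = $15,100.05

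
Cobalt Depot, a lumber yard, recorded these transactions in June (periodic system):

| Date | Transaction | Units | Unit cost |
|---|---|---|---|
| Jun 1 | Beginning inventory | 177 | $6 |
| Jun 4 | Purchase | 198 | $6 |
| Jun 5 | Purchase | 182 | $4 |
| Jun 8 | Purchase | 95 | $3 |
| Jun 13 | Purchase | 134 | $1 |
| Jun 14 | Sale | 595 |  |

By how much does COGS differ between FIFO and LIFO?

$841

FIFO COGS: 177 @ $6 + 198 @ $6 + 182 @ $4 + 38 @ $3 = $3,092
LIFO COGS: 134 @ $1 + 95 @ $3 + 182 @ $4 + 184 @ $6 = $2,251
Difference = |$3,092 − $2,251| = $841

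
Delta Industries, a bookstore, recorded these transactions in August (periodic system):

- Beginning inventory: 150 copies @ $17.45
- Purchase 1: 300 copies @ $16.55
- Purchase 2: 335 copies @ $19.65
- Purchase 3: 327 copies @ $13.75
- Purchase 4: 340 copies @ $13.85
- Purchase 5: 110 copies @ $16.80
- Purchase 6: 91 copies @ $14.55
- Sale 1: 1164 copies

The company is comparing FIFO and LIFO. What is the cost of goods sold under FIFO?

COGS = $19,381.70

FIFO COGS: 150 @ $17.45 + 300 @ $16.55 + 335 @ $19.65 + 327 @ $13.75 + 52 @ $13.85 = $19,381.70
LIFO COGS: 91 @ $14.55 + 110 @ $16.80 + 340 @ $13.85 + 327 @ $13.75 + 296 @ $19.65 = $18,193.70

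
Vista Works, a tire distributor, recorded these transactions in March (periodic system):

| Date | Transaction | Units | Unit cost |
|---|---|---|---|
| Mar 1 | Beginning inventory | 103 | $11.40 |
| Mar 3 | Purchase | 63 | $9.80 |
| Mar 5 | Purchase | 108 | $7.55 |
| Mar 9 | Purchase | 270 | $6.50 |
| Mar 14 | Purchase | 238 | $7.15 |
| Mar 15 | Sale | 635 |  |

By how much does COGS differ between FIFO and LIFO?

$554.35

FIFO COGS: 103 @ $11.40 + 63 @ $9.80 + 108 @ $7.55 + 270 @ $6.50 + 91 @ $7.15 = $5,012.65
LIFO COGS: 238 @ $7.15 + 270 @ $6.50 + 108 @ $7.55 + 19 @ $9.80 = $4,458.30
Difference = |$5,012.65 − $4,458.30| = $554.35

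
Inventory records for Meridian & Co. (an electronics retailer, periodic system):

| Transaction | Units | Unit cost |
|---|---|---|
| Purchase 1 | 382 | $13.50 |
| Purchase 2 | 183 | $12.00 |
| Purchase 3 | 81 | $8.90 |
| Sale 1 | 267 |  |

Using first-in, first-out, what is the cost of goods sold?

COGS = $3,604.50

Sale 1 (267) [FIFO — oldest first]: 267 @ $13.50 = $3,604.50
Ending inventory: 115 @ $13.50 + 183 @ $12.00 + 81 @ $8.90 = $4,469.40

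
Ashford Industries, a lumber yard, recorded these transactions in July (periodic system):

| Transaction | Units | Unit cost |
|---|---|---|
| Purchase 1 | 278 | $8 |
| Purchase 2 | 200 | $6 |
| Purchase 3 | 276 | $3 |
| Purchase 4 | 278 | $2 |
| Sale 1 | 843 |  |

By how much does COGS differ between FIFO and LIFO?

$1,134

FIFO COGS: 278 @ $8 + 200 @ $6 + 276 @ $3 + 89 @ $2 = $4,430
LIFO COGS: 278 @ $2 + 276 @ $3 + 200 @ $6 + 89 @ $8 = $3,296
Difference = |$4,430 − $3,296| = $1,134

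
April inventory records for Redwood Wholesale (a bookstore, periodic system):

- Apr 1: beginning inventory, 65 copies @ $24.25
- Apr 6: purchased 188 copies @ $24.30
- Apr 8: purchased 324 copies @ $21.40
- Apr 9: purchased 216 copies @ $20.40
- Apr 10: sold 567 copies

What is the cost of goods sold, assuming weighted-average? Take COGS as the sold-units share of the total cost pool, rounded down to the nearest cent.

COGS = $12,501.63

Apr 10, sell 567: 567/793 × $17,484.65 → $12,501.63
Ending inventory (cost pool remaining) = $4,983.02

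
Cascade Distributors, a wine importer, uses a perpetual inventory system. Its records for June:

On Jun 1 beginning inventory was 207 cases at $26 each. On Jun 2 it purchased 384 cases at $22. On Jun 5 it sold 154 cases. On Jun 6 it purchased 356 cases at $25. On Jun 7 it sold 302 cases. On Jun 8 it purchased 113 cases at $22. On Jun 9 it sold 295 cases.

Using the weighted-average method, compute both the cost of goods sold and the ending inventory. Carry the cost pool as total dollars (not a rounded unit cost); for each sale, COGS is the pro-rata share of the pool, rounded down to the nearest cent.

After Jun 1: 207 on hand, pool $5,382.00 (≈ $26.0000 each)
After Jun 2: 591 on hand, pool $13,830.00 (≈ $23.4010 each)
Jun 5, sell 154: 154/591 × $13,830.00 → $3,603.75
After Jun 6: 793 on hand, pool $19,126.25 (≈ $24.1189 each)
Jun 7, sell 302: 302/793 × $19,126.25 → $7,283.89
After Jun 8: 604 on hand, pool $14,328.36 (≈ $23.7225 each)
Jun 9, sell 295: 295/604 × $14,328.36 → $6,998.12
Total COGS = $3,603.75 + $7,283.89 + $6,998.12 = $17,885.76
Ending inventory (cost pool remaining) = $7,330.24

COGS = $17,885.76; ending inventory = $7,330.24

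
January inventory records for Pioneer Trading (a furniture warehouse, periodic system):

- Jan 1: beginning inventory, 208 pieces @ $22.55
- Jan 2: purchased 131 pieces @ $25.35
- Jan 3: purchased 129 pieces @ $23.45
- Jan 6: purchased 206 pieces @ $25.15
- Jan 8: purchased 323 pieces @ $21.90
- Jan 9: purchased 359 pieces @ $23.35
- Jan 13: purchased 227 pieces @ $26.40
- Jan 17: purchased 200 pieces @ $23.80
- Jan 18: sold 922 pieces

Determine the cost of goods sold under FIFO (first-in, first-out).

COGS = $21,648.40

Jan 18, 922 sold [FIFO — oldest first]: 208 @ $22.55 + 131 @ $25.35 + 129 @ $23.45 + 206 @ $25.15 + 248 @ $21.90 = $21,648.40
Ending inventory: 75 @ $21.90 + 359 @ $23.35 + 227 @ $26.40 + 200 @ $23.80 = $20,777.95
Check: goods available $42,426.35 = COGS $21,648.40 + ending $20,777.95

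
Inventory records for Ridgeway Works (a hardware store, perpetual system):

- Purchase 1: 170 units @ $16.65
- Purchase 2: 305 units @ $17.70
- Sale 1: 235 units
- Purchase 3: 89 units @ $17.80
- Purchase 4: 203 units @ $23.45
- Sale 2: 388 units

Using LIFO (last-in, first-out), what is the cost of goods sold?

COGS = $12,175.95

Sale 1 (235) [LIFO — newest first]: 235 @ $17.70 = $4,159.50
Sale 2 (388) [LIFO — newest first]: 203 @ $23.45 + 89 @ $17.80 + 70 @ $17.70 + 26 @ $16.65 = $8,016.45
Total COGS = $4,159.50 + $8,016.45 = $12,175.95
Ending inventory: 144 @ $16.65 = $2,397.60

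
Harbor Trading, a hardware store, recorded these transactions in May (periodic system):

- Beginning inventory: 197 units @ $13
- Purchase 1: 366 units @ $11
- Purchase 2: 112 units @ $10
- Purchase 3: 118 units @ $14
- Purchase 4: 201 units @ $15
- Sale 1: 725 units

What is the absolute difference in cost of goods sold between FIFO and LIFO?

FIFO COGS: 197 @ $13 + 366 @ $11 + 112 @ $10 + 50 @ $14 = $8,407
LIFO COGS: 201 @ $15 + 118 @ $14 + 112 @ $10 + 294 @ $11 = $9,021
Difference = |$8,407 − $9,021| = $614

$614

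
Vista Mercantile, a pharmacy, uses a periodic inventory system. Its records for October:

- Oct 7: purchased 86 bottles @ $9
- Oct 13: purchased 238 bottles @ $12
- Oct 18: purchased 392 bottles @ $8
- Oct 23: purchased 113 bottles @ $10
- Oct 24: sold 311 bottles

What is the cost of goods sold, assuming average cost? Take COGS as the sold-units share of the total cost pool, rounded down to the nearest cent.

COGS = $2,962.19

Oct 24, sell 311: 311/829 × $7,896.00 → $2,962.19
Ending inventory (cost pool remaining) = $4,933.81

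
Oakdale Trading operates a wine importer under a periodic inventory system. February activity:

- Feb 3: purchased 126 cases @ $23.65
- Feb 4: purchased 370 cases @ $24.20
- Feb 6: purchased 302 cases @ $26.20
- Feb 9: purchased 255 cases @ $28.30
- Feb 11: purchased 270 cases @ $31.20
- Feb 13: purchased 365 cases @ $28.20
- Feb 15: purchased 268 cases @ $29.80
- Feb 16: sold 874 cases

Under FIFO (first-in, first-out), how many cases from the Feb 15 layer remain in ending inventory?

Feb 16, 874 sold [FIFO — oldest first]: 126 @ $23.65 + 370 @ $24.20 + 302 @ $26.20 + 76 @ $28.30 = $21,997.10
Ending inventory: 179 @ $28.30 + 270 @ $31.20 + 365 @ $28.20 + 268 @ $29.80 = $31,769.10

268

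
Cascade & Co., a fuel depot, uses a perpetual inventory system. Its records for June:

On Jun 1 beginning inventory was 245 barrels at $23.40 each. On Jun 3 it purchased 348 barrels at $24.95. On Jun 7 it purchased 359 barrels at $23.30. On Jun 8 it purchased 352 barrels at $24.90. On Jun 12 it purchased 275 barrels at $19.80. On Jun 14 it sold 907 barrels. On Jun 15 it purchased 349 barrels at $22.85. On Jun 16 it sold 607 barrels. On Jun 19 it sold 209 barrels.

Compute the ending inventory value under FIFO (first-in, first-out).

Jun 14, 907 sold [FIFO — oldest first]: 245 @ $23.40 + 348 @ $24.95 + 314 @ $23.30 = $21,731.80
Jun 16, 607 sold [FIFO — oldest first]: 45 @ $23.30 + 352 @ $24.90 + 210 @ $19.80 = $13,971.30
Jun 19, 209 sold [FIFO — oldest first]: 65 @ $19.80 + 144 @ $22.85 = $4,577.40
Total COGS = $21,731.80 + $13,971.30 + $4,577.40 = $40,280.50
Ending inventory: 205 @ $22.85 = $4,684.25
Check: goods available $44,964.75 = COGS $40,280.50 + ending $4,684.25

Ending inventory = $4,684.25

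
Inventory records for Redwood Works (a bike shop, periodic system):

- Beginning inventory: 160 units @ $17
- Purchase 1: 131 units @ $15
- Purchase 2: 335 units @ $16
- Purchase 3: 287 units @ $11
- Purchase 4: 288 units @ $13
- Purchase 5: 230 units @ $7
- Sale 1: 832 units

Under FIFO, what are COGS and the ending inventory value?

Sale 1 (832) [FIFO — oldest first]: 160 @ $17 + 131 @ $15 + 335 @ $16 + 206 @ $11 = $12,311
Ending inventory: 81 @ $11 + 288 @ $13 + 230 @ $7 = $6,245
Check: goods available $18,556 = COGS $12,311 + ending $6,245

COGS = $12,311; ending inventory = $6,245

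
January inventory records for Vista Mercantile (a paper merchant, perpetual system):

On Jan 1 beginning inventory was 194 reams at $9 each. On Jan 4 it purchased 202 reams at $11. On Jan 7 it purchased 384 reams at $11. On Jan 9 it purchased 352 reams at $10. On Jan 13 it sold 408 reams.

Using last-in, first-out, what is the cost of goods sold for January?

COGS = $4,136

Jan 13, 408 sold [LIFO — newest first]: 352 @ $10 + 56 @ $11 = $4,136
Ending inventory: 194 @ $9 + 202 @ $11 + 328 @ $11 = $7,576
Check: goods available $11,712 = COGS $4,136 + ending $7,576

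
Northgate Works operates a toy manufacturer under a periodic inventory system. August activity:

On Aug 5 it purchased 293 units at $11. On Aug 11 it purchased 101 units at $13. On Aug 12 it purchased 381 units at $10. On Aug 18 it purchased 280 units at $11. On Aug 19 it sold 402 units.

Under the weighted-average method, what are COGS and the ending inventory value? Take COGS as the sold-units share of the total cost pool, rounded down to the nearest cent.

COGS = $4,353.79; ending inventory = $7,072.21

Aug 19, sell 402: 402/1055 × $11,426.00 → $4,353.79
Ending inventory (cost pool remaining) = $7,072.21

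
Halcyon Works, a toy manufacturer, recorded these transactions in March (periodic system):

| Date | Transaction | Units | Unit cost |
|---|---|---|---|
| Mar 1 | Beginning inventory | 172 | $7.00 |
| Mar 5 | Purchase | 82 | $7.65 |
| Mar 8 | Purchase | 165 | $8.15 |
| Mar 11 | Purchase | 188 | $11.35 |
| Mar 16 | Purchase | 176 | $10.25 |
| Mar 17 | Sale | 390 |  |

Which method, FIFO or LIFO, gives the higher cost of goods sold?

FIFO COGS: 172 @ $7.00 + 82 @ $7.65 + 136 @ $8.15 = $2,939.70
LIFO COGS: 176 @ $10.25 + 188 @ $11.35 + 26 @ $8.15 = $4,149.70

LIFO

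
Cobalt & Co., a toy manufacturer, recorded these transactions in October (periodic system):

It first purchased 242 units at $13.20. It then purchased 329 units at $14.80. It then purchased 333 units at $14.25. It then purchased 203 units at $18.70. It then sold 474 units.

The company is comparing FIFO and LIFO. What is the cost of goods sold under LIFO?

COGS = $7,657.85

FIFO COGS: 242 @ $13.20 + 232 @ $14.80 = $6,628.00
LIFO COGS: 203 @ $18.70 + 271 @ $14.25 = $7,657.85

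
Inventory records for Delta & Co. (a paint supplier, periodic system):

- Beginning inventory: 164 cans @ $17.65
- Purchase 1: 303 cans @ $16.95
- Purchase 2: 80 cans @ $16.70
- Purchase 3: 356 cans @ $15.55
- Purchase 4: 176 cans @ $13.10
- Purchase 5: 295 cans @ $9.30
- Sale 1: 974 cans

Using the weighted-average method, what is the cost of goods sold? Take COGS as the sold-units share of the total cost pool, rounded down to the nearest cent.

Sale 1, sell 974: 974/1374 × $19,951.35 → $14,143.09
Ending inventory (cost pool remaining) = $5,808.26
Check: goods available $19,951.35 = COGS $14,143.09 + ending $5,808.26

COGS = $14,143.09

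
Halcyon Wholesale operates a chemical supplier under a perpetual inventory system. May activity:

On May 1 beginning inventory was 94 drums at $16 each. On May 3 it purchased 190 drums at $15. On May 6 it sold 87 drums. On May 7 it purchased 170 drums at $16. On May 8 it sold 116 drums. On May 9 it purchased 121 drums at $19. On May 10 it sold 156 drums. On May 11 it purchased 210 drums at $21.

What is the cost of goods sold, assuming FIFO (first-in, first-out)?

May 6, 87 sold [FIFO — oldest first]: 87 @ $16 = $1,392
May 8, 116 sold [FIFO — oldest first]: 7 @ $16 + 109 @ $15 = $1,747
May 10, 156 sold [FIFO — oldest first]: 81 @ $15 + 75 @ $16 = $2,415
Total COGS = $1,392 + $1,747 + $2,415 = $5,554
Ending inventory: 95 @ $16 + 121 @ $19 + 210 @ $21 = $8,229

COGS = $5,554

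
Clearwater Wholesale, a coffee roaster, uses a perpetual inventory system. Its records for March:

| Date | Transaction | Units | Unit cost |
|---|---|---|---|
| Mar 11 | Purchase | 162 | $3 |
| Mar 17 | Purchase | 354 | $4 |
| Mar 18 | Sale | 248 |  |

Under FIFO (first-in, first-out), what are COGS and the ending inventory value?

COGS = $830; ending inventory = $1,072

Mar 18, 248 sold [FIFO — oldest first]: 162 @ $3 + 86 @ $4 = $830
Ending inventory: 268 @ $4 = $1,072
Check: goods available $1,902 = COGS $830 + ending $1,072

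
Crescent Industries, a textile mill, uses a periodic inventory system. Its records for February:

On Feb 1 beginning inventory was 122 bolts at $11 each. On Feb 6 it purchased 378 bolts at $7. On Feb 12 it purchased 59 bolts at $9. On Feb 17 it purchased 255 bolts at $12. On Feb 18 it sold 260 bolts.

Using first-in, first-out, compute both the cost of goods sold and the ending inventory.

COGS = $2,308; ending inventory = $5,271

Feb 18, 260 sold [FIFO — oldest first]: 122 @ $11 + 138 @ $7 = $2,308
Ending inventory: 240 @ $7 + 59 @ $9 + 255 @ $12 = $5,271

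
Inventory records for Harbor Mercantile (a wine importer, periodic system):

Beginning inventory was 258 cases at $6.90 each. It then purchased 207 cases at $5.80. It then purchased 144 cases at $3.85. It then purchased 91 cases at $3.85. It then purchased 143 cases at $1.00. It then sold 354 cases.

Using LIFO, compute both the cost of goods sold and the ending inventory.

Sale 1 (354) [LIFO — newest first]: 143 @ $1.00 + 91 @ $3.85 + 120 @ $3.85 = $955.35
Ending inventory: 258 @ $6.90 + 207 @ $5.80 + 24 @ $3.85 = $3,073.20
Check: goods available $4,028.55 = COGS $955.35 + ending $3,073.20

COGS = $955.35; ending inventory = $3,073.20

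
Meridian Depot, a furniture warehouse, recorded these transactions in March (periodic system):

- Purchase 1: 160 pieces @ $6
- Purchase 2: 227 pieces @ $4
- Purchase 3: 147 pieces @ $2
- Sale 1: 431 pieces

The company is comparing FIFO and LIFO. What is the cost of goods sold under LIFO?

COGS = $1,544

FIFO COGS: 160 @ $6 + 227 @ $4 + 44 @ $2 = $1,956
LIFO COGS: 147 @ $2 + 227 @ $4 + 57 @ $6 = $1,544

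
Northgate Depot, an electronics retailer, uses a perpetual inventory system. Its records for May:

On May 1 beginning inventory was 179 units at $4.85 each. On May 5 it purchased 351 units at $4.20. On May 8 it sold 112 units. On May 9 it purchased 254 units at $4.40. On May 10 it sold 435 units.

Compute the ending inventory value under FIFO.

Ending inventory = $1,042.80

May 8, 112 sold [FIFO — oldest first]: 112 @ $4.85 = $543.20
May 10, 435 sold [FIFO — oldest first]: 67 @ $4.85 + 351 @ $4.20 + 17 @ $4.40 = $1,873.95
Total COGS = $543.20 + $1,873.95 = $2,417.15
Ending inventory: 237 @ $4.40 = $1,042.80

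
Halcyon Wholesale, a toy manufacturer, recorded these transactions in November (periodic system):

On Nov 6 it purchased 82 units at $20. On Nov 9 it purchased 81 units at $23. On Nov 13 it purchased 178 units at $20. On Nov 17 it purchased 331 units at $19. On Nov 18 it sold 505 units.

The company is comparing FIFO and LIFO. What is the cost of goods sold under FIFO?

COGS = $10,179

FIFO COGS: 82 @ $20 + 81 @ $23 + 178 @ $20 + 164 @ $19 = $10,179
LIFO COGS: 331 @ $19 + 174 @ $20 = $9,769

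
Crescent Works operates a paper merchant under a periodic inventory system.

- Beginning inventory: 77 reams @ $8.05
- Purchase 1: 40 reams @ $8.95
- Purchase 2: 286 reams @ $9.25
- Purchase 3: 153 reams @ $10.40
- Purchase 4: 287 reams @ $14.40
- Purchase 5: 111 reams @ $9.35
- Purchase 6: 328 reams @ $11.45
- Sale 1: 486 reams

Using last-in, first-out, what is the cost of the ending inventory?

Sale 1 (486) [LIFO — newest first]: 328 @ $11.45 + 111 @ $9.35 + 47 @ $14.40 = $5,470.25
Ending inventory: 77 @ $8.05 + 40 @ $8.95 + 286 @ $9.25 + 153 @ $10.40 + 240 @ $14.40 = $8,670.55

Ending inventory = $8,670.55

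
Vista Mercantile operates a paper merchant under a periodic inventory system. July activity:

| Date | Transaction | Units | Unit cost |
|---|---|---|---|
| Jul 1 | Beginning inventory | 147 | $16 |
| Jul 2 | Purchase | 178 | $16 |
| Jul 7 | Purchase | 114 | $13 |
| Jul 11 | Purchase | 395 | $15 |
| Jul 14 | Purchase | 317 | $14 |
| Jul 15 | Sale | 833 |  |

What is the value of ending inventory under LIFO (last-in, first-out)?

Jul 15, 833 sold [LIFO — newest first]: 317 @ $14 + 395 @ $15 + 114 @ $13 + 7 @ $16 = $11,957
Ending inventory: 147 @ $16 + 171 @ $16 = $5,088
Check: goods available $17,045 = COGS $11,957 + ending $5,088

Ending inventory = $5,088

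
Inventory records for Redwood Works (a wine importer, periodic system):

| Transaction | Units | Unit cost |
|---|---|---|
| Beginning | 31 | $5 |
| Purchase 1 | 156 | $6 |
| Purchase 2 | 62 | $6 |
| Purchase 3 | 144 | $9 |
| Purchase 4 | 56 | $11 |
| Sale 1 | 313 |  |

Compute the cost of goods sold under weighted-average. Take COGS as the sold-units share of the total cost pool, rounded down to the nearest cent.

Sale 1, sell 313: 313/449 × $3,375.00 → $2,352.72
Ending inventory (cost pool remaining) = $1,022.28
Check: goods available $3,375.00 = COGS $2,352.72 + ending $1,022.28

COGS = $2,352.72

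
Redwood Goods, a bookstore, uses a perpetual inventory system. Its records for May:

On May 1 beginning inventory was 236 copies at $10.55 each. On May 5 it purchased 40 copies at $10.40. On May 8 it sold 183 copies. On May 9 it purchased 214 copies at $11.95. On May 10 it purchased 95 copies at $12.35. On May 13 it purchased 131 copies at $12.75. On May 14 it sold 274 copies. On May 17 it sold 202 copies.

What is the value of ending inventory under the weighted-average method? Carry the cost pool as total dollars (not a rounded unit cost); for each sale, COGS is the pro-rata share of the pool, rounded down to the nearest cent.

After May 1: 236 on hand, pool $2,489.80 (≈ $10.5500 each)
After May 5: 276 on hand, pool $2,905.80 (≈ $10.5283 each)
May 8, sell 183: 183/276 × $2,905.80 → $1,926.67
After May 9: 307 on hand, pool $3,536.43 (≈ $11.5193 each)
After May 10: 402 on hand, pool $4,709.68 (≈ $11.7156 each)
After May 13: 533 on hand, pool $6,379.93 (≈ $11.9698 each)
May 14, sell 274: 274/533 × $6,379.93 → $3,279.73
May 17, sell 202: 202/259 × $3,100.20 → $2,417.91
Total COGS = $1,926.67 + $3,279.73 + $2,417.91 = $7,624.31
Ending inventory (cost pool remaining) = $682.29

Ending inventory = $682.29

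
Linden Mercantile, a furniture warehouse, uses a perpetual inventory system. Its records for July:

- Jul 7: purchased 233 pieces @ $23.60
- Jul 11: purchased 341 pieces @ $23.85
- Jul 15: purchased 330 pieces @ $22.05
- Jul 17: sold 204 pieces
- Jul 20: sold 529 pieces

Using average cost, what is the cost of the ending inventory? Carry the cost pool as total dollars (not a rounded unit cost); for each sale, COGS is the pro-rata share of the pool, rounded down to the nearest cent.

Ending inventory = $3,954.98

After Jul 7: 233 on hand, pool $5,498.80 (≈ $23.6000 each)
After Jul 11: 574 on hand, pool $13,631.65 (≈ $23.7485 each)
After Jul 15: 904 on hand, pool $20,908.15 (≈ $23.1285 each)
Jul 17, sell 204: 204/904 × $20,908.15 → $4,718.21
Jul 20, sell 529: 529/700 × $16,189.94 → $12,234.96
Total COGS = $4,718.21 + $12,234.96 = $16,953.17
Ending inventory (cost pool remaining) = $3,954.98
Check: goods available $20,908.15 = COGS $16,953.17 + ending $3,954.98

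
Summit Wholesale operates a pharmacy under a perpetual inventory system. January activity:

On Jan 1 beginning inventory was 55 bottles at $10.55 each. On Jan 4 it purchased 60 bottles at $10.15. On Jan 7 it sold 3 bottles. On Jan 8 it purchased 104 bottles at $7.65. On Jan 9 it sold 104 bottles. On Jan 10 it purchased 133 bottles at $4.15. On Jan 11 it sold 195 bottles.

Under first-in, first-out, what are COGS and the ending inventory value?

COGS = $2,329.30; ending inventory = $207.50

Jan 7, 3 sold [FIFO — oldest first]: 3 @ $10.55 = $31.65
Jan 9, 104 sold [FIFO — oldest first]: 52 @ $10.55 + 52 @ $10.15 = $1,076.40
Jan 11, 195 sold [FIFO — oldest first]: 8 @ $10.15 + 104 @ $7.65 + 83 @ $4.15 = $1,221.25
Total COGS = $31.65 + $1,076.40 + $1,221.25 = $2,329.30
Ending inventory: 50 @ $4.15 = $207.50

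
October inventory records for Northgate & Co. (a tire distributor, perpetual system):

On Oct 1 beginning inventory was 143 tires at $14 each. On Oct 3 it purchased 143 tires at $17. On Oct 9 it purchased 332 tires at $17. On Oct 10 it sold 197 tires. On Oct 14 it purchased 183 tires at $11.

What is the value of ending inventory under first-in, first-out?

Ending inventory = $9,170

Oct 10, 197 sold [FIFO — oldest first]: 143 @ $14 + 54 @ $17 = $2,920
Ending inventory: 89 @ $17 + 332 @ $17 + 183 @ $11 = $9,170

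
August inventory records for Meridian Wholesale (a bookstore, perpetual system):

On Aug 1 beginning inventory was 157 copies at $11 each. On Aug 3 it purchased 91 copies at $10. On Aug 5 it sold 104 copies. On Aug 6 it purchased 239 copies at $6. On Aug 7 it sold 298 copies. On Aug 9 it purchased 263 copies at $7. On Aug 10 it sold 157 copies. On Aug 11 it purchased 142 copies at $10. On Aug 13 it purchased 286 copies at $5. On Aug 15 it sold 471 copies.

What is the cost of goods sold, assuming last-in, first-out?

Aug 5, 104 sold [LIFO — newest first]: 91 @ $10 + 13 @ $11 = $1,053
Aug 7, 298 sold [LIFO — newest first]: 239 @ $6 + 59 @ $11 = $2,083
Aug 10, 157 sold [LIFO — newest first]: 157 @ $7 = $1,099
Aug 15, 471 sold [LIFO — newest first]: 286 @ $5 + 142 @ $10 + 43 @ $7 = $3,151
Total COGS = $1,053 + $2,083 + $1,099 + $3,151 = $7,386
Ending inventory: 85 @ $11 + 63 @ $7 = $1,376

COGS = $7,386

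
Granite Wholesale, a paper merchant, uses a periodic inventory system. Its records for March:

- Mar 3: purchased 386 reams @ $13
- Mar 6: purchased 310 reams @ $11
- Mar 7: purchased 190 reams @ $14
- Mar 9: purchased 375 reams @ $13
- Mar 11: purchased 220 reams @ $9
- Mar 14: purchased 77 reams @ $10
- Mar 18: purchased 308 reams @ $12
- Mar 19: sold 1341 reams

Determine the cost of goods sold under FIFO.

COGS = $16,683

Mar 19, 1341 sold [FIFO — oldest first]: 386 @ $13 + 310 @ $11 + 190 @ $14 + 375 @ $13 + 80 @ $9 = $16,683
Ending inventory: 140 @ $9 + 77 @ $10 + 308 @ $12 = $5,726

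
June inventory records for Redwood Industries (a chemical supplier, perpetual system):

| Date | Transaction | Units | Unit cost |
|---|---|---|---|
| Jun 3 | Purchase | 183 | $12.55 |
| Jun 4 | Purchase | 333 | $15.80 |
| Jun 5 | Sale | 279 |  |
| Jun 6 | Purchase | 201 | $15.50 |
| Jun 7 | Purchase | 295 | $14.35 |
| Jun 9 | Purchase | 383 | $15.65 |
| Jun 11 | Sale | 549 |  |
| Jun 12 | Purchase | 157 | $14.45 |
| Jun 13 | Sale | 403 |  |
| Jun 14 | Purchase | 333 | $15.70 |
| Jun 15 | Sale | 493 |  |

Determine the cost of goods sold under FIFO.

Jun 5, 279 sold [FIFO — oldest first]: 183 @ $12.55 + 96 @ $15.80 = $3,813.45
Jun 11, 549 sold [FIFO — oldest first]: 237 @ $15.80 + 201 @ $15.50 + 111 @ $14.35 = $8,452.95
Jun 13, 403 sold [FIFO — oldest first]: 184 @ $14.35 + 219 @ $15.65 = $6,067.75
Jun 15, 493 sold [FIFO — oldest first]: 164 @ $15.65 + 157 @ $14.45 + 172 @ $15.70 = $7,535.65
Total COGS = $3,813.45 + $8,452.95 + $6,067.75 + $7,535.65 = $25,869.80
Ending inventory: 161 @ $15.70 = $2,527.70
Check: goods available $28,397.50 = COGS $25,869.80 + ending $2,527.70

COGS = $25,869.80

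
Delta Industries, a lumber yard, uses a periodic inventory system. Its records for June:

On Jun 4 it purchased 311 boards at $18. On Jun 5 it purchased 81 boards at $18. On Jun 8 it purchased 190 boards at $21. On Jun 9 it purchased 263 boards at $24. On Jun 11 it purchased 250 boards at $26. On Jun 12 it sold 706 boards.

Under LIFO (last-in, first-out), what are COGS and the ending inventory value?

Jun 12, 706 sold [LIFO — newest first]: 250 @ $26 + 263 @ $24 + 190 @ $21 + 3 @ $18 = $16,856
Ending inventory: 311 @ $18 + 78 @ $18 = $7,002
Check: goods available $23,858 = COGS $16,856 + ending $7,002

COGS = $16,856; ending inventory = $7,002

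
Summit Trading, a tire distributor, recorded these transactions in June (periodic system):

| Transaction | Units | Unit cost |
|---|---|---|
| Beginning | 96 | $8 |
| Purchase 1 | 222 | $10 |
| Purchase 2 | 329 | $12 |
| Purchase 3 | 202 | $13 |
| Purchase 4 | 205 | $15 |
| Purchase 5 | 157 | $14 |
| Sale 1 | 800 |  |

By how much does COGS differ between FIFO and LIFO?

$1,806

FIFO COGS: 96 @ $8 + 222 @ $10 + 329 @ $12 + 153 @ $13 = $8,925
LIFO COGS: 157 @ $14 + 205 @ $15 + 202 @ $13 + 236 @ $12 = $10,731
Difference = |$8,925 − $10,731| = $1,806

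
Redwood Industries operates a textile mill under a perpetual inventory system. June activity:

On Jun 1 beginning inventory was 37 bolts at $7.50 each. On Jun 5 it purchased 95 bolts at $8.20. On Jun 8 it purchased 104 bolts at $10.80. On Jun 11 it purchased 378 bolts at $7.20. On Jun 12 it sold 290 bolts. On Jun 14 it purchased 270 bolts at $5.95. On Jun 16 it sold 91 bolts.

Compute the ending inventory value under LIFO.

Jun 12, 290 sold [LIFO — newest first]: 290 @ $7.20 = $2,088.00
Jun 16, 91 sold [LIFO — newest first]: 91 @ $5.95 = $541.45
Total COGS = $2,088.00 + $541.45 = $2,629.45
Ending inventory: 37 @ $7.50 + 95 @ $8.20 + 104 @ $10.80 + 88 @ $7.20 + 179 @ $5.95 = $3,878.35
Check: goods available $6,507.80 = COGS $2,629.45 + ending $3,878.35

Ending inventory = $3,878.35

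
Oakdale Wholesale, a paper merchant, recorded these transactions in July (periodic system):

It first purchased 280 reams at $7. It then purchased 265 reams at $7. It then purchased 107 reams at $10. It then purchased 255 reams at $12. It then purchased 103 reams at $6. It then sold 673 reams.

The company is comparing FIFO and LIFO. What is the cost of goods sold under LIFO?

COGS = $6,204

FIFO COGS: 280 @ $7 + 265 @ $7 + 107 @ $10 + 21 @ $12 = $5,137
LIFO COGS: 103 @ $6 + 255 @ $12 + 107 @ $10 + 208 @ $7 = $6,204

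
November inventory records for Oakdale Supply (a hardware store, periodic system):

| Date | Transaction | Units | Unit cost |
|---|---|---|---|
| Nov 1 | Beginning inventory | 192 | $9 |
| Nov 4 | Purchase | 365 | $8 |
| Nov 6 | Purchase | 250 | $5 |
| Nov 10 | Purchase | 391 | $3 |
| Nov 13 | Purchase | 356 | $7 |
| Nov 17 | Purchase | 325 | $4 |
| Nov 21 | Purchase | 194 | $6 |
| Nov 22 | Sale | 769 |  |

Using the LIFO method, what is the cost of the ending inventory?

Nov 22, 769 sold [LIFO — newest first]: 194 @ $6 + 325 @ $4 + 250 @ $7 = $4,214
Ending inventory: 192 @ $9 + 365 @ $8 + 250 @ $5 + 391 @ $3 + 106 @ $7 = $7,813

Ending inventory = $7,813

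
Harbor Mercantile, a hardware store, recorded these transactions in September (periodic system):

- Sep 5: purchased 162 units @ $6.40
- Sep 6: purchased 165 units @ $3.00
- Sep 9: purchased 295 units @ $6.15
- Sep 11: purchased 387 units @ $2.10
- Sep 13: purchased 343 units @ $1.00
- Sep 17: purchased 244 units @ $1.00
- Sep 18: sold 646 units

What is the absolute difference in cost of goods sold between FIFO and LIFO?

$2,685.55

FIFO COGS: 162 @ $6.40 + 165 @ $3.00 + 295 @ $6.15 + 24 @ $2.10 = $3,396.45
LIFO COGS: 244 @ $1.00 + 343 @ $1.00 + 59 @ $2.10 = $710.90
Difference = |$3,396.45 − $710.90| = $2,685.55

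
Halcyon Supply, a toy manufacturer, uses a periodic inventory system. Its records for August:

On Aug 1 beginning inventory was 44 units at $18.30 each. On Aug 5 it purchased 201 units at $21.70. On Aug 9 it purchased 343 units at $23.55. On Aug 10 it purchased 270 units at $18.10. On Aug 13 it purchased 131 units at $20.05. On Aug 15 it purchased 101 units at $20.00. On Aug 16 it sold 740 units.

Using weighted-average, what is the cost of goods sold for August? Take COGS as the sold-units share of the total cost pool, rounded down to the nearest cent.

Aug 16, sell 740: 740/1090 × $22,778.10 → $15,464.03
Ending inventory (cost pool remaining) = $7,314.07

COGS = $15,464.03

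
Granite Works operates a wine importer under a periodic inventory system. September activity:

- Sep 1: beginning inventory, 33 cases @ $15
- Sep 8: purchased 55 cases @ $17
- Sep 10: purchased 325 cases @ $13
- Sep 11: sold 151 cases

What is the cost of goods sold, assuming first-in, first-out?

COGS = $2,249

Sep 11, 151 sold [FIFO — oldest first]: 33 @ $15 + 55 @ $17 + 63 @ $13 = $2,249
Ending inventory: 262 @ $13 = $3,406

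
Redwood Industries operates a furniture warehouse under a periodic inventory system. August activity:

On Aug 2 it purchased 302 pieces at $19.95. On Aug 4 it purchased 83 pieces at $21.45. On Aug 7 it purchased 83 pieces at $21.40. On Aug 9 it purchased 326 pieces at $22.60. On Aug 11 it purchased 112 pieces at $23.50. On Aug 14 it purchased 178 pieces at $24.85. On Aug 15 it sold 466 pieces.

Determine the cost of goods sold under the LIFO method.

Aug 15, 466 sold [LIFO — newest first]: 178 @ $24.85 + 112 @ $23.50 + 176 @ $22.60 = $11,032.90
Ending inventory: 302 @ $19.95 + 83 @ $21.45 + 83 @ $21.40 + 150 @ $22.60 = $12,971.45
Check: goods available $24,004.35 = COGS $11,032.90 + ending $12,971.45

COGS = $11,032.90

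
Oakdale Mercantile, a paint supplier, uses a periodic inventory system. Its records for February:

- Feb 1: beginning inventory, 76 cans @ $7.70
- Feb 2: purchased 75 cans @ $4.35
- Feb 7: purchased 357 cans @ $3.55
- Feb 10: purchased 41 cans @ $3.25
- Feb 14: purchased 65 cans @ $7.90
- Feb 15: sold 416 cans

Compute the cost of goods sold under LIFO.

Feb 15, 416 sold [LIFO — newest first]: 65 @ $7.90 + 41 @ $3.25 + 310 @ $3.55 = $1,747.25
Ending inventory: 76 @ $7.70 + 75 @ $4.35 + 47 @ $3.55 = $1,078.30

COGS = $1,747.25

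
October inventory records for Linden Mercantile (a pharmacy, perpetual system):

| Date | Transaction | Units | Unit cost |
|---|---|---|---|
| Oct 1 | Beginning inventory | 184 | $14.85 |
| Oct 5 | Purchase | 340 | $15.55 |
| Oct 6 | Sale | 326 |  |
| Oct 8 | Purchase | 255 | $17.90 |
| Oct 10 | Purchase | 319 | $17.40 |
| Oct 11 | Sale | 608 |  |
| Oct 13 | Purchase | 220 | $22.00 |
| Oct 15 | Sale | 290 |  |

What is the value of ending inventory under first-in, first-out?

Oct 6, 326 sold [FIFO — oldest first]: 184 @ $14.85 + 142 @ $15.55 = $4,940.50
Oct 11, 608 sold [FIFO — oldest first]: 198 @ $15.55 + 255 @ $17.90 + 155 @ $17.40 = $10,340.40
Oct 15, 290 sold [FIFO — oldest first]: 164 @ $17.40 + 126 @ $22.00 = $5,625.60
Total COGS = $4,940.50 + $10,340.40 + $5,625.60 = $20,906.50
Ending inventory: 94 @ $22.00 = $2,068.00
Check: goods available $22,974.50 = COGS $20,906.50 + ending $2,068.00

Ending inventory = $2,068.00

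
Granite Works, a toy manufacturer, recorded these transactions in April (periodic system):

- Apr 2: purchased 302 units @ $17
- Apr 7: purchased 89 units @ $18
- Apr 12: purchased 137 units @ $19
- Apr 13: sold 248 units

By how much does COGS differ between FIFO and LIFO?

FIFO COGS: 248 @ $17 = $4,216
LIFO COGS: 137 @ $19 + 89 @ $18 + 22 @ $17 = $4,579
Difference = |$4,216 − $4,579| = $363

$363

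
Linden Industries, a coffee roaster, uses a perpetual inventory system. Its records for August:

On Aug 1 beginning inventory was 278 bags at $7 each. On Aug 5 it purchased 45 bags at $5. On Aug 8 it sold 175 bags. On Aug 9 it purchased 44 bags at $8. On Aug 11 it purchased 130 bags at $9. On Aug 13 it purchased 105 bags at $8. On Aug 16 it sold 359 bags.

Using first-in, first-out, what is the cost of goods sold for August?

COGS = $3,989

Aug 8, 175 sold [FIFO — oldest first]: 175 @ $7 = $1,225
Aug 16, 359 sold [FIFO — oldest first]: 103 @ $7 + 45 @ $5 + 44 @ $8 + 130 @ $9 + 37 @ $8 = $2,764
Total COGS = $1,225 + $2,764 = $3,989
Ending inventory: 68 @ $8 = $544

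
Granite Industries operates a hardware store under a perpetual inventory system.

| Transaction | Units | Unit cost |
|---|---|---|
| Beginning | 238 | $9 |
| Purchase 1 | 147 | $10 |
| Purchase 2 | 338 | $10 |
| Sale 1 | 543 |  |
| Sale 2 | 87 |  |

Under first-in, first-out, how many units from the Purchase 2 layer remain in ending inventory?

93

Sale 1 (543) [FIFO — oldest first]: 238 @ $9 + 147 @ $10 + 158 @ $10 = $5,192
Sale 2 (87) [FIFO — oldest first]: 87 @ $10 = $870
Total COGS = $5,192 + $870 = $6,062
Ending inventory: 93 @ $10 = $930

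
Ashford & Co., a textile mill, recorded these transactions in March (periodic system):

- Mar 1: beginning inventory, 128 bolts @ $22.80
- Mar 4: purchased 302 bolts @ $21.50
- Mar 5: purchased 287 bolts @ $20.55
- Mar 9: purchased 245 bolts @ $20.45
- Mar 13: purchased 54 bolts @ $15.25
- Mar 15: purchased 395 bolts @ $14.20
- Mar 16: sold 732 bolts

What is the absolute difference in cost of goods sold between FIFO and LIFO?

$3,392.35

FIFO COGS: 128 @ $22.80 + 302 @ $21.50 + 287 @ $20.55 + 15 @ $20.45 = $15,616.00
LIFO COGS: 395 @ $14.20 + 54 @ $15.25 + 245 @ $20.45 + 38 @ $20.55 = $12,223.65
Difference = |$15,616.00 − $12,223.65| = $3,392.35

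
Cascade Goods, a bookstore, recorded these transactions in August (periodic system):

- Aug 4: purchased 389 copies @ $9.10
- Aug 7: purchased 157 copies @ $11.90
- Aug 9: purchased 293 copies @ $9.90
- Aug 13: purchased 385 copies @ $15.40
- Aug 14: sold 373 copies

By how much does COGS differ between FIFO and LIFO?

FIFO COGS: 373 @ $9.10 = $3,394.30
LIFO COGS: 373 @ $15.40 = $5,744.20
Difference = |$3,394.30 − $5,744.20| = $2,349.90

$2,349.90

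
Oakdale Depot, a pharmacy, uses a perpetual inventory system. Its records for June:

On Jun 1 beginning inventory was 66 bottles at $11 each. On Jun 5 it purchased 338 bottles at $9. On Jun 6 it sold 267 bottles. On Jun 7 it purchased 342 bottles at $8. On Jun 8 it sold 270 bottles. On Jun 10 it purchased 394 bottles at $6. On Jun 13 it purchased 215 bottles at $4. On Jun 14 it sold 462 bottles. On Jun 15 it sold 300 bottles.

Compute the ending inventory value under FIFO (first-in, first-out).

Ending inventory = $224

Jun 6, 267 sold [FIFO — oldest first]: 66 @ $11 + 201 @ $9 = $2,535
Jun 8, 270 sold [FIFO — oldest first]: 137 @ $9 + 133 @ $8 = $2,297
Jun 14, 462 sold [FIFO — oldest first]: 209 @ $8 + 253 @ $6 = $3,190
Jun 15, 300 sold [FIFO — oldest first]: 141 @ $6 + 159 @ $4 = $1,482
Total COGS = $2,535 + $2,297 + $3,190 + $1,482 = $9,504
Ending inventory: 56 @ $4 = $224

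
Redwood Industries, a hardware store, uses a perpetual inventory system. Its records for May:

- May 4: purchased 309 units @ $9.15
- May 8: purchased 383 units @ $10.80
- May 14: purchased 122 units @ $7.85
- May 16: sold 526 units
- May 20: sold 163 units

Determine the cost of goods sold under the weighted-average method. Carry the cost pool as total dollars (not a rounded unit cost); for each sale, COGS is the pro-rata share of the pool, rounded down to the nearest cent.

After May 4: 309 on hand, pool $2,827.35 (≈ $9.1500 each)
After May 8: 692 on hand, pool $6,963.75 (≈ $10.0632 each)
After May 14: 814 on hand, pool $7,921.45 (≈ $9.7315 each)
May 16, sell 526: 526/814 × $7,921.45 → $5,118.77
May 20, sell 163: 163/288 × $2,802.68 → $1,586.23
Total COGS = $5,118.77 + $1,586.23 = $6,705.00
Ending inventory (cost pool remaining) = $1,216.45
Check: goods available $7,921.45 = COGS $6,705.00 + ending $1,216.45

COGS = $6,705.00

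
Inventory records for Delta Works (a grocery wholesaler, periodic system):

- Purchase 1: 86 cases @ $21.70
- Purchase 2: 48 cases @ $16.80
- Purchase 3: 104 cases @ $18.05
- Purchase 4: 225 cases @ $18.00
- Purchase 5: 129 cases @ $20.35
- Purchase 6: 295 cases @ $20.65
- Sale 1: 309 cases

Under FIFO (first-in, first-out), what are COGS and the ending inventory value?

Sale 1 (309) [FIFO — oldest first]: 86 @ $21.70 + 48 @ $16.80 + 104 @ $18.05 + 71 @ $18.00 = $5,827.80
Ending inventory: 154 @ $18.00 + 129 @ $20.35 + 295 @ $20.65 = $11,488.90
Check: goods available $17,316.70 = COGS $5,827.80 + ending $11,488.90

COGS = $5,827.80; ending inventory = $11,488.90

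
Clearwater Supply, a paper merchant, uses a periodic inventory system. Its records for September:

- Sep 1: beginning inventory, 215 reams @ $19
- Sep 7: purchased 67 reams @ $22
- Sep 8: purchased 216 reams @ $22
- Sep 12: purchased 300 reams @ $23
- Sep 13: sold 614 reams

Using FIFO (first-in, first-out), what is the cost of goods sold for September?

COGS = $12,979

Sep 13, 614 sold [FIFO — oldest first]: 215 @ $19 + 67 @ $22 + 216 @ $22 + 116 @ $23 = $12,979
Ending inventory: 184 @ $23 = $4,232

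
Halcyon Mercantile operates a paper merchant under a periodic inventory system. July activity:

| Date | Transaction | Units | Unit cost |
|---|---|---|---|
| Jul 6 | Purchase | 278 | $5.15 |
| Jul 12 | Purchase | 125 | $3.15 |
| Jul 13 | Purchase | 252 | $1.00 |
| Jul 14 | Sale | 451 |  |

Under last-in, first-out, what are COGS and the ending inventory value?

COGS = $1,026.85; ending inventory = $1,050.60

Jul 14, 451 sold [LIFO — newest first]: 252 @ $1.00 + 125 @ $3.15 + 74 @ $5.15 = $1,026.85
Ending inventory: 204 @ $5.15 = $1,050.60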